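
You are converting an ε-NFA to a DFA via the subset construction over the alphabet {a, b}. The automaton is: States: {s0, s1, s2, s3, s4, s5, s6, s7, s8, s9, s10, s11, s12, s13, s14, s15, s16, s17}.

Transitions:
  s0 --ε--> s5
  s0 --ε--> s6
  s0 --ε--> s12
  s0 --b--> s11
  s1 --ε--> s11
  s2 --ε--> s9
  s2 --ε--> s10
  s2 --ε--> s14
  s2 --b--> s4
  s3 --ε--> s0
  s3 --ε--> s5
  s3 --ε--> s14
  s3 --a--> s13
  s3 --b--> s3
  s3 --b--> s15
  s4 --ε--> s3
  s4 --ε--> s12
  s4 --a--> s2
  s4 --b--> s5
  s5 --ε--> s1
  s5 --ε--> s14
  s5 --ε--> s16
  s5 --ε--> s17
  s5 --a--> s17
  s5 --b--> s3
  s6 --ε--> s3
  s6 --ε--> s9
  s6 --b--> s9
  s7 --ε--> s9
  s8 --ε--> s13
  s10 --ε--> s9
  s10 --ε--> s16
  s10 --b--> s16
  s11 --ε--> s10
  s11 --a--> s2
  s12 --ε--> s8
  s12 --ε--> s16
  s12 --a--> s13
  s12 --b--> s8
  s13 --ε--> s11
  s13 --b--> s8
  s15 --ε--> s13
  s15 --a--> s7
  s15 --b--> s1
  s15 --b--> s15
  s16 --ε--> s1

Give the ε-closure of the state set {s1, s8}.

{s1, s8, s9, s10, s11, s13, s16}

Start with {s1, s8}.
From s1 via ε: add s11.
From s8 via ε: add s13.
From s11 via ε: add s10.
From s10 via ε: add s9, s16.
No new states can be added; the closed set is {s1, s8, s9, s10, s11, s13, s16}.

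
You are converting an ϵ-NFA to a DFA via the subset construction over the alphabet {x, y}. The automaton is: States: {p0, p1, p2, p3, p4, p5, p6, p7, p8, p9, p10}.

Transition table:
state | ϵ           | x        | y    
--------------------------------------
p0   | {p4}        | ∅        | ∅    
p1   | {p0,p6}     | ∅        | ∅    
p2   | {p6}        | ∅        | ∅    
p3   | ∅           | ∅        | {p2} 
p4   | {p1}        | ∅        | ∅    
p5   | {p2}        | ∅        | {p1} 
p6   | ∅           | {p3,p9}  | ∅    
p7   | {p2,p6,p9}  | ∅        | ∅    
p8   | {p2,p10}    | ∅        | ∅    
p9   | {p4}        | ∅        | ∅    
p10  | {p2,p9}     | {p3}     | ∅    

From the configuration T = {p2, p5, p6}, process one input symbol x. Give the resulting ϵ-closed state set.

p6 on x → {p3, p9}.
No x-transition from p2, p5.
Union after reading x: {p3, p9}.
Now take the ϵ-closure:
From p9 via ϵ: add p4.
From p4 via ϵ: add p1.
From p1 via ϵ: add p0, p6.
No new states can be added; the closed set is {p0, p1, p3, p4, p6, p9}.

{p0, p1, p3, p4, p6, p9}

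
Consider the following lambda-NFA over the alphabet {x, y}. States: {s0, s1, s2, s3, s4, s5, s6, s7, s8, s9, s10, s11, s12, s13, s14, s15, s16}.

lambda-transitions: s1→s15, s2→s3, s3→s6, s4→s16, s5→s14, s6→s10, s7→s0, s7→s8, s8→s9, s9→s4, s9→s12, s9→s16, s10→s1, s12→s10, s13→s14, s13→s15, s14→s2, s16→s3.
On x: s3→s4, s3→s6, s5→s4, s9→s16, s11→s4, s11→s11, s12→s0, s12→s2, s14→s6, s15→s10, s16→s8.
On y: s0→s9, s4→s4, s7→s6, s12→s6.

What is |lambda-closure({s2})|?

Start with {s2}.
From s2 via lambda: add s3.
From s3 via lambda: add s6.
From s6 via lambda: add s10.
From s10 via lambda: add s1.
From s1 via lambda: add s15.
lambda-closure = {s1, s2, s3, s6, s10, s15}, which has 6 states.

6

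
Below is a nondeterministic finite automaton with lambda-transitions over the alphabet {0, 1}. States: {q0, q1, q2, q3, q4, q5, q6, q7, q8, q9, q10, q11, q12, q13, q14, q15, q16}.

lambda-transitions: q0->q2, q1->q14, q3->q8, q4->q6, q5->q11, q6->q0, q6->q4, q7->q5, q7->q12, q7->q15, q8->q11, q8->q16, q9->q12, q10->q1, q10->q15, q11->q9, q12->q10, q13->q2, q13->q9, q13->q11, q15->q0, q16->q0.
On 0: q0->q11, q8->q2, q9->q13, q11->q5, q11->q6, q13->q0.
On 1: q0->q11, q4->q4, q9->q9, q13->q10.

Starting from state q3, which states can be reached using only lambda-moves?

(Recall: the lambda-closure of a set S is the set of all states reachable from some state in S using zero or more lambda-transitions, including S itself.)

Start with {q3}.
From q3 via lambda: add q8.
From q8 via lambda: add q11, q16.
From q11 via lambda: add q9.
From q16 via lambda: add q0.
From q0 via lambda: add q2.
From q9 via lambda: add q12.
From q12 via lambda: add q10.
From q10 via lambda: add q1, q15.
From q1 via lambda: add q14.
No new states can be added; the closed set is {q0, q1, q2, q3, q8, q9, q10, q11, q12, q14, q15, q16}.

{q0, q1, q2, q3, q8, q9, q10, q11, q12, q14, q15, q16}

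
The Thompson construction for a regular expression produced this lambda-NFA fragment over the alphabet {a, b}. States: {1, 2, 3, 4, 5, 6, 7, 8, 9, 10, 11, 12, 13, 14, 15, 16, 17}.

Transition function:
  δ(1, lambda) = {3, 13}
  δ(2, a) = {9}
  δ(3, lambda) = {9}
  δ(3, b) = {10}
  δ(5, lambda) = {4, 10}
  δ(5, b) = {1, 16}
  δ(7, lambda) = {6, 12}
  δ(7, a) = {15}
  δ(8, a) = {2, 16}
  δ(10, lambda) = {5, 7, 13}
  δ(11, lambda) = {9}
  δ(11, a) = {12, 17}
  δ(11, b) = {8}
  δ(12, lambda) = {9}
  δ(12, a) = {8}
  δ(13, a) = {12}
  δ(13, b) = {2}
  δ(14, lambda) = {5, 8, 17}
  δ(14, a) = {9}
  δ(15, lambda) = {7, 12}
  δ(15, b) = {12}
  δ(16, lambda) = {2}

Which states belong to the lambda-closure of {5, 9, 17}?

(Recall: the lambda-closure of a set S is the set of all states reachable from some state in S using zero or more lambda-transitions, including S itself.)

Start with {5, 9, 17}.
From 5 via lambda: add 4, 10.
From 10 via lambda: add 7, 13.
From 7 via lambda: add 6, 12.
No new states can be added; the closed set is {4, 5, 6, 7, 9, 10, 12, 13, 17}.

{4, 5, 6, 7, 9, 10, 12, 13, 17}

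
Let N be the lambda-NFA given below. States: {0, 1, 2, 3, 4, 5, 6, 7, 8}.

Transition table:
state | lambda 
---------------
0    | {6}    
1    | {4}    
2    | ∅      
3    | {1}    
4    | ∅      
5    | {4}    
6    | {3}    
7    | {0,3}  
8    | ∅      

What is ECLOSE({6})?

Start with {6}.
From 6 via lambda: add 3.
From 3 via lambda: add 1.
From 1 via lambda: add 4.
No new states can be added; the closed set is {1, 3, 4, 6}.

{1, 3, 4, 6}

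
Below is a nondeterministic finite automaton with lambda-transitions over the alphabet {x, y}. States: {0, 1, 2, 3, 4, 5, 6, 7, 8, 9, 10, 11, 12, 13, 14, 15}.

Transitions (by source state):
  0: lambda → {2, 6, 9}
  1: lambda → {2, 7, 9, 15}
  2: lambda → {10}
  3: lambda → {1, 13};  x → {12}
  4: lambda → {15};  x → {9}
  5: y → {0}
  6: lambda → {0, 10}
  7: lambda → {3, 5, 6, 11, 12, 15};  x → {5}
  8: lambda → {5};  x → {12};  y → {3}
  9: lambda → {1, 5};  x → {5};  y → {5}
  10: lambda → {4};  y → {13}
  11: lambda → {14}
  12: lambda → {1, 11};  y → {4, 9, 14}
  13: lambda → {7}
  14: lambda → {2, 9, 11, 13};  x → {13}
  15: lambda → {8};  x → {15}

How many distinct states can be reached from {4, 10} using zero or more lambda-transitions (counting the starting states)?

Start with {4, 10}.
From 4 via lambda: add 15.
From 15 via lambda: add 8.
From 8 via lambda: add 5.
lambda-closure = {4, 5, 8, 10, 15}, which has 5 states.

5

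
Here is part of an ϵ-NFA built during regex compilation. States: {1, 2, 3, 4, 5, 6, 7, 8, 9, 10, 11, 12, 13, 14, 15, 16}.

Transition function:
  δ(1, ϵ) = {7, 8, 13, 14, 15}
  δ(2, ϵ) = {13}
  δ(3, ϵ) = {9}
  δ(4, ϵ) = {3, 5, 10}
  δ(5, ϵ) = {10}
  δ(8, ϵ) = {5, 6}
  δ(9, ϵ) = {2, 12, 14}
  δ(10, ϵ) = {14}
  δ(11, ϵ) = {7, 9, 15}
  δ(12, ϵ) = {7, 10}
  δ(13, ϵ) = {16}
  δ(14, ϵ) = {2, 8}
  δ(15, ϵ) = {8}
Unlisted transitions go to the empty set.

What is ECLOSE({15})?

Start with {15}.
From 15 via ϵ: add 8.
From 8 via ϵ: add 5, 6.
From 5 via ϵ: add 10.
From 10 via ϵ: add 14.
From 14 via ϵ: add 2.
From 2 via ϵ: add 13.
From 13 via ϵ: add 16.
No new states can be added; the closed set is {2, 5, 6, 8, 10, 13, 14, 15, 16}.

{2, 5, 6, 8, 10, 13, 14, 15, 16}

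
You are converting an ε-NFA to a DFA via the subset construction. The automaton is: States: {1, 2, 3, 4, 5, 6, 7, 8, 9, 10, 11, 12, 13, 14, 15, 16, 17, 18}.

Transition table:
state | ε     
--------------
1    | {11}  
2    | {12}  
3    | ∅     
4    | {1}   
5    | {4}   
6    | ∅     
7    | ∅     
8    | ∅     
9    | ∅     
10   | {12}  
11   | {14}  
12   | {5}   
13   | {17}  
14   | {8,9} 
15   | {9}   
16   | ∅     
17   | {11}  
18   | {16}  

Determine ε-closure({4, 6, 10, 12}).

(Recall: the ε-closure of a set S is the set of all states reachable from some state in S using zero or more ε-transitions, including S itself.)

{1, 4, 5, 6, 8, 9, 10, 11, 12, 14}

Start with {4, 6, 10, 12}.
From 4 via ε: add 1.
From 12 via ε: add 5.
From 1 via ε: add 11.
From 11 via ε: add 14.
From 14 via ε: add 8, 9.
No new states can be added; the closed set is {1, 4, 5, 6, 8, 9, 10, 11, 12, 14}.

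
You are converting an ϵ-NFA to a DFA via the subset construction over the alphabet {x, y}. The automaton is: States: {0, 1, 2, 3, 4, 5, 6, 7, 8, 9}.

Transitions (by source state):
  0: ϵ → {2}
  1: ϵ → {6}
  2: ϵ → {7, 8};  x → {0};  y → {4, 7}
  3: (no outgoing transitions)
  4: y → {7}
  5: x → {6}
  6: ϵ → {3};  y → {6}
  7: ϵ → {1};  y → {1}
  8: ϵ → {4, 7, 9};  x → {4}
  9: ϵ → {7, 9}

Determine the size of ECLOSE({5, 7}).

Start with {5, 7}.
From 7 via ϵ: add 1.
From 1 via ϵ: add 6.
From 6 via ϵ: add 3.
ϵ-closure = {1, 3, 5, 6, 7}, which has 5 states.

5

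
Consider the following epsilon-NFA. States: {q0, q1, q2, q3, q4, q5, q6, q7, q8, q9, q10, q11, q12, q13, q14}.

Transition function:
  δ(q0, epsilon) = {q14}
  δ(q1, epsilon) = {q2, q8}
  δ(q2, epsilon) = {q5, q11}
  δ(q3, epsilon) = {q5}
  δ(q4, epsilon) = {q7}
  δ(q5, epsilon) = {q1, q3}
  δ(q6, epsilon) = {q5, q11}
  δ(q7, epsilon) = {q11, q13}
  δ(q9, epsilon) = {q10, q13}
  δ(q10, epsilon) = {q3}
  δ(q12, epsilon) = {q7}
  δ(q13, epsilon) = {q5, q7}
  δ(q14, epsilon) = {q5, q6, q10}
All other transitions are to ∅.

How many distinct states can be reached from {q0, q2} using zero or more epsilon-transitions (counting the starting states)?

10

Start with {q0, q2}.
From q0 via epsilon: add q14.
From q2 via epsilon: add q5, q11.
From q5 via epsilon: add q1, q3.
From q14 via epsilon: add q6, q10.
From q1 via epsilon: add q8.
epsilon-closure = {q0, q1, q2, q3, q5, q6, q8, q10, q11, q14}, which has 10 states.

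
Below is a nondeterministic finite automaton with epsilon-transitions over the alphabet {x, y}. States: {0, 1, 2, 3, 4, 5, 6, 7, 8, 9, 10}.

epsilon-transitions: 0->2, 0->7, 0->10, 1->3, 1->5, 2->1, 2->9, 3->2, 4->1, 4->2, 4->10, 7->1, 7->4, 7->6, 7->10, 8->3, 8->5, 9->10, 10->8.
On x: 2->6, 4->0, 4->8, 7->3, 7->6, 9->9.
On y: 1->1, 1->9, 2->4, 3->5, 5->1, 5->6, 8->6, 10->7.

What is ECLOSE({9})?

{1, 2, 3, 5, 8, 9, 10}

Start with {9}.
From 9 via epsilon: add 10.
From 10 via epsilon: add 8.
From 8 via epsilon: add 3, 5.
From 3 via epsilon: add 2.
From 2 via epsilon: add 1.
No new states can be added; the closed set is {1, 2, 3, 5, 8, 9, 10}.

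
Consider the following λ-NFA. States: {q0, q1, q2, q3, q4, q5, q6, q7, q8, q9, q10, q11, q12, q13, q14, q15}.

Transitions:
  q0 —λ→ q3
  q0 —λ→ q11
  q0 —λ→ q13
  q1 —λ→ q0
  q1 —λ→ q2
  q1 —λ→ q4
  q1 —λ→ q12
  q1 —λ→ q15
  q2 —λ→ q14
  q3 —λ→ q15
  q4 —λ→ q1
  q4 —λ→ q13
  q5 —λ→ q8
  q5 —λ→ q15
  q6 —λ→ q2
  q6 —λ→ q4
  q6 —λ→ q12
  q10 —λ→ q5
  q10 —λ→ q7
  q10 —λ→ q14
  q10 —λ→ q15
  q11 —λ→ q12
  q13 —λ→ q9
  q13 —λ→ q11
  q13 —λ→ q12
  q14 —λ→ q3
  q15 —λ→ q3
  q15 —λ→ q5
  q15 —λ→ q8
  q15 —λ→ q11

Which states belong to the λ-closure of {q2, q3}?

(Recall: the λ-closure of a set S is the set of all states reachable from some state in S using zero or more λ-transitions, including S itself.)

{q2, q3, q5, q8, q11, q12, q14, q15}

Start with {q2, q3}.
From q2 via λ: add q14.
From q3 via λ: add q15.
From q15 via λ: add q5, q8, q11.
From q11 via λ: add q12.
No new states can be added; the closed set is {q2, q3, q5, q8, q11, q12, q14, q15}.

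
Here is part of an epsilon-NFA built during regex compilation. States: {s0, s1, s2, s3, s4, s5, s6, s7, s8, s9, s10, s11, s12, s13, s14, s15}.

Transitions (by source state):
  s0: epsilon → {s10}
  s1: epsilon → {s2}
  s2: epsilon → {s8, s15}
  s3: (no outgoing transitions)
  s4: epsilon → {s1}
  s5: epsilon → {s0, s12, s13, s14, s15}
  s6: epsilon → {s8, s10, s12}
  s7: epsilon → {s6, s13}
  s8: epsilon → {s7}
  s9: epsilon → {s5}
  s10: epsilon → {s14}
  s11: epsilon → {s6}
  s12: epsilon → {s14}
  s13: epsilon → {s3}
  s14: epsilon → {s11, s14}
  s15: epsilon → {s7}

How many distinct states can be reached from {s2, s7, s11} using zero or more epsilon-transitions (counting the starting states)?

11

Start with {s2, s7, s11}.
From s2 via epsilon: add s8, s15.
From s7 via epsilon: add s6, s13.
From s6 via epsilon: add s10, s12.
From s13 via epsilon: add s3.
From s10 via epsilon: add s14.
epsilon-closure = {s2, s3, s6, s7, s8, s10, s11, s12, s13, s14, s15}, which has 11 states.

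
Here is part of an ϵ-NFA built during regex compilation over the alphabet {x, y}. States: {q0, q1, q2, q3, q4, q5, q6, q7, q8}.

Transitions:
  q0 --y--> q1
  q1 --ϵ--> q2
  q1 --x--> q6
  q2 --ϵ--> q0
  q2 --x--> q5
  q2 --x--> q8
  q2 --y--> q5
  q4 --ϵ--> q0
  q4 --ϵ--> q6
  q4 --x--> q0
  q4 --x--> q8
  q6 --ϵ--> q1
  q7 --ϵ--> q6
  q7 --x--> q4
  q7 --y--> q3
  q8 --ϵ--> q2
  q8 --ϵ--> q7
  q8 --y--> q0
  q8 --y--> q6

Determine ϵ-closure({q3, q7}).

Start with {q3, q7}.
From q7 via ϵ: add q6.
From q6 via ϵ: add q1.
From q1 via ϵ: add q2.
From q2 via ϵ: add q0.
No new states can be added; the closed set is {q0, q1, q2, q3, q6, q7}.

{q0, q1, q2, q3, q6, q7}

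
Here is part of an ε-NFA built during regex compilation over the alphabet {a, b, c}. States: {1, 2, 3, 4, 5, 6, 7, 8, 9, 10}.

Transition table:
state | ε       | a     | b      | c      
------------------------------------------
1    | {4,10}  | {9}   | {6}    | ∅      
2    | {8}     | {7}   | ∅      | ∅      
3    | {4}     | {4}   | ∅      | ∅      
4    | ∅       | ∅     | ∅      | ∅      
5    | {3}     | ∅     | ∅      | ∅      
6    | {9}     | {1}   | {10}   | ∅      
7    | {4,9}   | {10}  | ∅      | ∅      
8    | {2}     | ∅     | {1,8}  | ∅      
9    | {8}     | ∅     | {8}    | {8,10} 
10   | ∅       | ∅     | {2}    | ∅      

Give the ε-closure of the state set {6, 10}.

Start with {6, 10}.
From 6 via ε: add 9.
From 9 via ε: add 8.
From 8 via ε: add 2.
No new states can be added; the closed set is {2, 6, 8, 9, 10}.

{2, 6, 8, 9, 10}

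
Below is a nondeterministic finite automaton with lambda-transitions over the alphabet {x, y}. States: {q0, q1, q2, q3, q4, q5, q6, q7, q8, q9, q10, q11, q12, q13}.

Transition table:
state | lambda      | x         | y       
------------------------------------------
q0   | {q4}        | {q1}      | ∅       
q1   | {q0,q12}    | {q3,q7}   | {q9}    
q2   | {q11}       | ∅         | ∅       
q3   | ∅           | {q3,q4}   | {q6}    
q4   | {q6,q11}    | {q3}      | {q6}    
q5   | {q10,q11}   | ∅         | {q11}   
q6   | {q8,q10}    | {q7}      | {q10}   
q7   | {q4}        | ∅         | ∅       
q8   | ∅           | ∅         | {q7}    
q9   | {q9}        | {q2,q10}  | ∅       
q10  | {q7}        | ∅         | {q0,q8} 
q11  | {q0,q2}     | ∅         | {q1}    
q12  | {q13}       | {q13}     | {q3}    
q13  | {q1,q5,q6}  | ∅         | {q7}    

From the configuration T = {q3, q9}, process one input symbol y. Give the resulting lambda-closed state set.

q3 on y → {q6}.
No y-transition from q9.
Union after reading y: {q6}.
Now take the lambda-closure:
From q6 via lambda: add q8, q10.
From q10 via lambda: add q7.
From q7 via lambda: add q4.
From q4 via lambda: add q11.
From q11 via lambda: add q0, q2.
No new states can be added; the closed set is {q0, q2, q4, q6, q7, q8, q10, q11}.

{q0, q2, q4, q6, q7, q8, q10, q11}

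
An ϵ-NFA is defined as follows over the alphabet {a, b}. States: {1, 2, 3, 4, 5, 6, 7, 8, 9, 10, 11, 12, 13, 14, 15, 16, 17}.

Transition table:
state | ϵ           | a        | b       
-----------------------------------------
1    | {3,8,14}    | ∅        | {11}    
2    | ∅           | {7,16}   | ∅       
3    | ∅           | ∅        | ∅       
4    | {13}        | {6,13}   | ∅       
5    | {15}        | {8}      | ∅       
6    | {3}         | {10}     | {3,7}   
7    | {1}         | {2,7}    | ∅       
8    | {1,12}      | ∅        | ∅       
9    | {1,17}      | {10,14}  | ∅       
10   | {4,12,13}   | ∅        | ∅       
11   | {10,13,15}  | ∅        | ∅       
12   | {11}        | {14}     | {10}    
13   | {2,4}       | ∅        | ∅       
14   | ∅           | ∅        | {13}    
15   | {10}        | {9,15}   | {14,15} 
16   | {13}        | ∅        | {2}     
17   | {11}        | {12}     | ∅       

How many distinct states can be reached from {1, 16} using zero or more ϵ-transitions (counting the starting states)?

12

Start with {1, 16}.
From 1 via ϵ: add 3, 8, 14.
From 16 via ϵ: add 13.
From 8 via ϵ: add 12.
From 13 via ϵ: add 2, 4.
From 12 via ϵ: add 11.
From 11 via ϵ: add 10, 15.
ϵ-closure = {1, 2, 3, 4, 8, 10, 11, 12, 13, 14, 15, 16}, which has 12 states.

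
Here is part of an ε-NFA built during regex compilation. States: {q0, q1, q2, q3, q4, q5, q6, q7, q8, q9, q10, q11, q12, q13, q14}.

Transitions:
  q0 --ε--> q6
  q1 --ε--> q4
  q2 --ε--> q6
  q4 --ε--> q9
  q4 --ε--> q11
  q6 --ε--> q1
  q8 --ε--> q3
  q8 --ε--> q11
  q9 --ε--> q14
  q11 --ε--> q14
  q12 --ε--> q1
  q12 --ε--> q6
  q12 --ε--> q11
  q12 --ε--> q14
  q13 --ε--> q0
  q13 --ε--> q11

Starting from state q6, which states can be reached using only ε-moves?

Start with {q6}.
From q6 via ε: add q1.
From q1 via ε: add q4.
From q4 via ε: add q9, q11.
From q9 via ε: add q14.
No new states can be added; the closed set is {q1, q4, q6, q9, q11, q14}.

{q1, q4, q6, q9, q11, q14}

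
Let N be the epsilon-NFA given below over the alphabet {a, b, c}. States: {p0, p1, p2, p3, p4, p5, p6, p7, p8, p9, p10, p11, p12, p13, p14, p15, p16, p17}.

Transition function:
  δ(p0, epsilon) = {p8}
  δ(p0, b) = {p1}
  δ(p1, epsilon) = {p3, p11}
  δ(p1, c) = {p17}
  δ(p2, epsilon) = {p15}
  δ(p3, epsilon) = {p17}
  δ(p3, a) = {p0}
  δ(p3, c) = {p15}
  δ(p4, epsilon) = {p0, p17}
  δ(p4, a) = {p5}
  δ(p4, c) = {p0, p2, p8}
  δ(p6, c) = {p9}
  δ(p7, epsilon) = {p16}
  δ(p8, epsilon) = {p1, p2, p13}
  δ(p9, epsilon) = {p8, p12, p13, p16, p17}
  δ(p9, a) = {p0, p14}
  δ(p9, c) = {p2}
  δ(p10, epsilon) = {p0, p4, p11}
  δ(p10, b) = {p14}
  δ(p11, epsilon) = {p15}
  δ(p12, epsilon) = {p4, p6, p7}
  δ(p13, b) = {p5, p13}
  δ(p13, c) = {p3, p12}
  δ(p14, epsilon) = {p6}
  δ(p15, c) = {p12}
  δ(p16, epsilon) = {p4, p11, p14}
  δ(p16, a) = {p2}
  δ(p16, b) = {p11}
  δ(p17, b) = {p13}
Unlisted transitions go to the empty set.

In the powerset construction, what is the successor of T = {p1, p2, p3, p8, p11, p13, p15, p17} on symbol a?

{p0, p1, p2, p3, p8, p11, p13, p15, p17}

p3 on a → {p0}.
No a-transition from p1, p2, p8, p11, p13, p15, p17.
Union after reading a: {p0}.
Now take the epsilon-closure:
From p0 via epsilon: add p8.
From p8 via epsilon: add p1, p2, p13.
From p1 via epsilon: add p3, p11.
From p2 via epsilon: add p15.
From p3 via epsilon: add p17.
No new states can be added; the closed set is {p0, p1, p2, p3, p8, p11, p13, p15, p17}.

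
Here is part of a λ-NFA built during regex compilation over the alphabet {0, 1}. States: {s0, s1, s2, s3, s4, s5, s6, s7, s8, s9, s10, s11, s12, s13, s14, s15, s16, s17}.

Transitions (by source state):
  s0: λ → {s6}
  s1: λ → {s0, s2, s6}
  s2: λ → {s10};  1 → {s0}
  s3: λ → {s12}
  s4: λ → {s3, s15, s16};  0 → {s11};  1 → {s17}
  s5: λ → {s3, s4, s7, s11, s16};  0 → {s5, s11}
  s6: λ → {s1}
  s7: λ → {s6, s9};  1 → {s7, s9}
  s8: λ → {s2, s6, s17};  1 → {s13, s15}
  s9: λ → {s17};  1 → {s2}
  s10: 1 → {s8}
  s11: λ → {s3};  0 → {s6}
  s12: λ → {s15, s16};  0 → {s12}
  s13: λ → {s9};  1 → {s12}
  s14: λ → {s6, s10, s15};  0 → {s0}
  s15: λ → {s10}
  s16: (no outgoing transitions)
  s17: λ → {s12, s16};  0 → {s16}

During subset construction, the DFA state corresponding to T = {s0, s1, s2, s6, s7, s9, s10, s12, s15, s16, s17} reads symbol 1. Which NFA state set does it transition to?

s2 on 1 → {s0}.
s7 on 1 → {s7, s9}.
s9 on 1 → {s2}.
s10 on 1 → {s8}.
No 1-transition from s0, s1, s6, s12, s15, s16, s17.
Union after reading 1: {s0, s2, s7, s8, s9}.
Now take the λ-closure:
From s0 via λ: add s6.
From s2 via λ: add s10.
From s8 via λ: add s17.
From s6 via λ: add s1.
From s17 via λ: add s12, s16.
From s12 via λ: add s15.
No new states can be added; the closed set is {s0, s1, s2, s6, s7, s8, s9, s10, s12, s15, s16, s17}.

{s0, s1, s2, s6, s7, s8, s9, s10, s12, s15, s16, s17}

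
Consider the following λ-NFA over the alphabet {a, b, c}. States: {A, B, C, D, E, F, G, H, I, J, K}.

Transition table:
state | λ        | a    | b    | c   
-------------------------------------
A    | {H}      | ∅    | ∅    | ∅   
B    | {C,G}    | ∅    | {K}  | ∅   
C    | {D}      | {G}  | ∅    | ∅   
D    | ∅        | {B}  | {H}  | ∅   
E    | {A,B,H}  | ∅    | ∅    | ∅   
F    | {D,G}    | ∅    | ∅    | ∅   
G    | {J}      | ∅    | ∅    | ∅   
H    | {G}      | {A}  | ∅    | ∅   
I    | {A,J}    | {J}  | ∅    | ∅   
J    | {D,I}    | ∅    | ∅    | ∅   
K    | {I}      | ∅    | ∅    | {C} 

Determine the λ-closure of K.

Start with {K}.
From K via λ: add I.
From I via λ: add A, J.
From A via λ: add H.
From J via λ: add D.
From H via λ: add G.
No new states can be added; the closed set is {A, D, G, H, I, J, K}.

{A, D, G, H, I, J, K}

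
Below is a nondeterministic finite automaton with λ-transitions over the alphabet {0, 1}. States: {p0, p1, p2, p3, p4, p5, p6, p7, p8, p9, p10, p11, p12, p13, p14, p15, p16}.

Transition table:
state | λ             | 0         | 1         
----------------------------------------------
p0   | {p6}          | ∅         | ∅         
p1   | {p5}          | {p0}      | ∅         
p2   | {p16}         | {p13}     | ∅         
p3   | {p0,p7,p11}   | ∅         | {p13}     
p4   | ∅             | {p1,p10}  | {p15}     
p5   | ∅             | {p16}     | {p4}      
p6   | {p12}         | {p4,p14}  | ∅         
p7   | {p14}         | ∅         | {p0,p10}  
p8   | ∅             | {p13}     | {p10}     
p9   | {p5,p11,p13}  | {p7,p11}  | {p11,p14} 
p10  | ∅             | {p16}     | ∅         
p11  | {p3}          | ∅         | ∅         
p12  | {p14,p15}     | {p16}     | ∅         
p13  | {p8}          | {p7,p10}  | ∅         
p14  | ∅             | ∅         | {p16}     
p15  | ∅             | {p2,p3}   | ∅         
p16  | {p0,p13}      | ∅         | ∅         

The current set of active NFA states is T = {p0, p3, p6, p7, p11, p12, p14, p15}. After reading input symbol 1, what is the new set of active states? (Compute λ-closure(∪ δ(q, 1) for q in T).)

{p0, p6, p8, p10, p12, p13, p14, p15, p16}

p3 on 1 → {p13}.
p7 on 1 → {p0, p10}.
p14 on 1 → {p16}.
No 1-transition from p0, p6, p11, p12, p15.
Union after reading 1: {p0, p10, p13, p16}.
Now take the λ-closure:
From p0 via λ: add p6.
From p13 via λ: add p8.
From p6 via λ: add p12.
From p12 via λ: add p14, p15.
No new states can be added; the closed set is {p0, p6, p8, p10, p12, p13, p14, p15, p16}.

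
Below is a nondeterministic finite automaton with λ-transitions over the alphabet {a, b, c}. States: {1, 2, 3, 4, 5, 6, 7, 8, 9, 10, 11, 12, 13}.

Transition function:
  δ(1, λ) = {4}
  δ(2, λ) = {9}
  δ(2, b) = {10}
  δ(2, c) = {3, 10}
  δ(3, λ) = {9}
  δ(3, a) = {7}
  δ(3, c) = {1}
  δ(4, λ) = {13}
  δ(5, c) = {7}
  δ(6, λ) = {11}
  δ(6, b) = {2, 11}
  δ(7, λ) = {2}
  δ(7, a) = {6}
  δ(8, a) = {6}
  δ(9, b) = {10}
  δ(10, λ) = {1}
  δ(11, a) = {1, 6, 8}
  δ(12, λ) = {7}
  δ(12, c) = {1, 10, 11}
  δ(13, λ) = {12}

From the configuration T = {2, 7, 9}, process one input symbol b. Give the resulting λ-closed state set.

2 on b → {10}.
9 on b → {10}.
No b-transition from 7.
Union after reading b: {10}.
Now take the λ-closure:
From 10 via λ: add 1.
From 1 via λ: add 4.
From 4 via λ: add 13.
From 13 via λ: add 12.
From 12 via λ: add 7.
From 7 via λ: add 2.
From 2 via λ: add 9.
No new states can be added; the closed set is {1, 2, 4, 7, 9, 10, 12, 13}.

{1, 2, 4, 7, 9, 10, 12, 13}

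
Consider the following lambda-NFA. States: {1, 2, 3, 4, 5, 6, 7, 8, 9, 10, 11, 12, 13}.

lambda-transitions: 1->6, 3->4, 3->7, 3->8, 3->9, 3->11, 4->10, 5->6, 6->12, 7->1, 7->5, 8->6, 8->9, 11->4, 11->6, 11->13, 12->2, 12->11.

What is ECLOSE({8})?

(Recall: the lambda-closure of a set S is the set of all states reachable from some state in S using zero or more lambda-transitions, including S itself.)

{2, 4, 6, 8, 9, 10, 11, 12, 13}

Start with {8}.
From 8 via lambda: add 6, 9.
From 6 via lambda: add 12.
From 12 via lambda: add 2, 11.
From 11 via lambda: add 4, 13.
From 4 via lambda: add 10.
No new states can be added; the closed set is {2, 4, 6, 8, 9, 10, 11, 12, 13}.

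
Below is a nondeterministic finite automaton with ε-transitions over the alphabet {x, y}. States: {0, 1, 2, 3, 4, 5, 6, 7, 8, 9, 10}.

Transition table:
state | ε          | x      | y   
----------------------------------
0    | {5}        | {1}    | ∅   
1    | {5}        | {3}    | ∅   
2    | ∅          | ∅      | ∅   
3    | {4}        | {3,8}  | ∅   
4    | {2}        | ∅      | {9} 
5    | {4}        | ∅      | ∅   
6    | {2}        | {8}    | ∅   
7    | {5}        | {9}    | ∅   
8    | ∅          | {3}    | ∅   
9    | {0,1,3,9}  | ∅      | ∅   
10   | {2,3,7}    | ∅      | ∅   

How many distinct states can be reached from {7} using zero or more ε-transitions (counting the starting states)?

Start with {7}.
From 7 via ε: add 5.
From 5 via ε: add 4.
From 4 via ε: add 2.
ε-closure = {2, 4, 5, 7}, which has 4 states.

4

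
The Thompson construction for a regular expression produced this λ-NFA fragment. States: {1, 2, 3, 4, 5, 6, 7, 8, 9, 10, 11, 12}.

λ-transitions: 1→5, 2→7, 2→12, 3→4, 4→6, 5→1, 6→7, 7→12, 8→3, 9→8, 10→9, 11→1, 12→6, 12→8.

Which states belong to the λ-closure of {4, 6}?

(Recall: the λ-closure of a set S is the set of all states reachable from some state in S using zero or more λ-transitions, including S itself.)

Start with {4, 6}.
From 6 via λ: add 7.
From 7 via λ: add 12.
From 12 via λ: add 8.
From 8 via λ: add 3.
No new states can be added; the closed set is {3, 4, 6, 7, 8, 12}.

{3, 4, 6, 7, 8, 12}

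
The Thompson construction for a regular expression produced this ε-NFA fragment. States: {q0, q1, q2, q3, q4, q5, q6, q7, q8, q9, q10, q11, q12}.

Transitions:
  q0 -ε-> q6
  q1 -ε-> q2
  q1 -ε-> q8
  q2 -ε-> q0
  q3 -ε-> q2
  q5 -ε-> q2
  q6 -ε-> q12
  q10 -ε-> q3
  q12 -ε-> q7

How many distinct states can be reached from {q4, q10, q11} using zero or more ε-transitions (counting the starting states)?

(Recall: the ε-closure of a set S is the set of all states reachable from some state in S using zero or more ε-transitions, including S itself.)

Start with {q4, q10, q11}.
From q10 via ε: add q3.
From q3 via ε: add q2.
From q2 via ε: add q0.
From q0 via ε: add q6.
From q6 via ε: add q12.
From q12 via ε: add q7.
ε-closure = {q0, q2, q3, q4, q6, q7, q10, q11, q12}, which has 9 states.

9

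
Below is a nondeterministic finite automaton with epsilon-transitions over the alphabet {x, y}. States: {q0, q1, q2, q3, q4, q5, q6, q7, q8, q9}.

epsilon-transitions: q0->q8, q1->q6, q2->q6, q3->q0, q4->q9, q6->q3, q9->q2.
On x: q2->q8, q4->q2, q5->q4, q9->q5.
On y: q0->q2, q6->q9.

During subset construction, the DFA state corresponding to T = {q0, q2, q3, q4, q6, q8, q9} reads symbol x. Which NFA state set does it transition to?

q2 on x → {q8}.
q4 on x → {q2}.
q9 on x → {q5}.
No x-transition from q0, q3, q6, q8.
Union after reading x: {q2, q5, q8}.
Now take the epsilon-closure:
From q2 via epsilon: add q6.
From q6 via epsilon: add q3.
From q3 via epsilon: add q0.
No new states can be added; the closed set is {q0, q2, q3, q5, q6, q8}.

{q0, q2, q3, q5, q6, q8}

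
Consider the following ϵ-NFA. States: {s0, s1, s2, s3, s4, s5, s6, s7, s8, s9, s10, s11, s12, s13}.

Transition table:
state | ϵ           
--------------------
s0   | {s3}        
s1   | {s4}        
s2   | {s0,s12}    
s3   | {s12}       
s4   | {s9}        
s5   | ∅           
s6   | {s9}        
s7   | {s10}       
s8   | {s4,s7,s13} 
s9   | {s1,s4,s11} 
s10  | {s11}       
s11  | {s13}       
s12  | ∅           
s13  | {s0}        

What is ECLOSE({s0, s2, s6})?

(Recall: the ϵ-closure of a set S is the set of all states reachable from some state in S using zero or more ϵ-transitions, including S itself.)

{s0, s1, s2, s3, s4, s6, s9, s11, s12, s13}

Start with {s0, s2, s6}.
From s0 via ϵ: add s3.
From s2 via ϵ: add s12.
From s6 via ϵ: add s9.
From s9 via ϵ: add s1, s4, s11.
From s11 via ϵ: add s13.
No new states can be added; the closed set is {s0, s1, s2, s3, s4, s6, s9, s11, s12, s13}.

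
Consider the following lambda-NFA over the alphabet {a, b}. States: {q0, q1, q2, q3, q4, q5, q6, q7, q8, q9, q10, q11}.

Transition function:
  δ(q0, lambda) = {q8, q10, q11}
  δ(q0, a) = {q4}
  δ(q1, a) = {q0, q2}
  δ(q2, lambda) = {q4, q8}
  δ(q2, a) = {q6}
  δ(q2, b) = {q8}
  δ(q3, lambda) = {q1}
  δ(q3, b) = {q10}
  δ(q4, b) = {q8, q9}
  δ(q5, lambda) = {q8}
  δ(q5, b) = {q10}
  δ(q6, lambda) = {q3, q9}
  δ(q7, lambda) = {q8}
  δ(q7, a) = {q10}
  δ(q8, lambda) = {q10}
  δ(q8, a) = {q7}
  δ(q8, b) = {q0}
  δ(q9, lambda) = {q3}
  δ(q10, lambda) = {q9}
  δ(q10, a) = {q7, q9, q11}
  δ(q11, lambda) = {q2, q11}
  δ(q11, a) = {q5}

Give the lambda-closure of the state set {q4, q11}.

Start with {q4, q11}.
From q11 via lambda: add q2.
From q2 via lambda: add q8.
From q8 via lambda: add q10.
From q10 via lambda: add q9.
From q9 via lambda: add q3.
From q3 via lambda: add q1.
No new states can be added; the closed set is {q1, q2, q3, q4, q8, q9, q10, q11}.

{q1, q2, q3, q4, q8, q9, q10, q11}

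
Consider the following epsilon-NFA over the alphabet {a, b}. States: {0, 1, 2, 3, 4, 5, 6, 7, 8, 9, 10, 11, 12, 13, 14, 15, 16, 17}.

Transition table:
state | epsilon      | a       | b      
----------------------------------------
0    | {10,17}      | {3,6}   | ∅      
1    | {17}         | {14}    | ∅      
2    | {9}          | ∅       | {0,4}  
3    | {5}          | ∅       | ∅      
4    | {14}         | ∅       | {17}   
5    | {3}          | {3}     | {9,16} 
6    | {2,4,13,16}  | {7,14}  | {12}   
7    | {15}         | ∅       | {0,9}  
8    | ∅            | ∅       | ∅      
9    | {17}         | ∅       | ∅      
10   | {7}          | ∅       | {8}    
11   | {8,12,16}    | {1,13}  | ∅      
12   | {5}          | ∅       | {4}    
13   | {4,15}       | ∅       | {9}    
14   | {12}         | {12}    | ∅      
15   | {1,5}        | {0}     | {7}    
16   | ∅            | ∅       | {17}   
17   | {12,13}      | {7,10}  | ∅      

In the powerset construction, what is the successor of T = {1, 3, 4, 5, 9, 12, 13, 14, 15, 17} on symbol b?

4 on b → {17}.
5 on b → {9, 16}.
12 on b → {4}.
13 on b → {9}.
15 on b → {7}.
No b-transition from 1, 3, 9, 14, 17.
Union after reading b: {4, 7, 9, 16, 17}.
Now take the epsilon-closure:
From 4 via epsilon: add 14.
From 7 via epsilon: add 15.
From 17 via epsilon: add 12, 13.
From 12 via epsilon: add 5.
From 15 via epsilon: add 1.
From 5 via epsilon: add 3.
No new states can be added; the closed set is {1, 3, 4, 5, 7, 9, 12, 13, 14, 15, 16, 17}.

{1, 3, 4, 5, 7, 9, 12, 13, 14, 15, 16, 17}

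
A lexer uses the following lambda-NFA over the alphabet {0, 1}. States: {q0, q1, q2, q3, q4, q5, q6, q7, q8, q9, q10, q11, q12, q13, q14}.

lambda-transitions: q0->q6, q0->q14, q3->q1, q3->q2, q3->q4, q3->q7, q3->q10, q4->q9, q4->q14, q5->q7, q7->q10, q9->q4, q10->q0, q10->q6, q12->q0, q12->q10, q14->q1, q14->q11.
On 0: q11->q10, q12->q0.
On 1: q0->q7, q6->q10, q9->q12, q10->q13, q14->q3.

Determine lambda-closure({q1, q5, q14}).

Start with {q1, q5, q14}.
From q5 via lambda: add q7.
From q14 via lambda: add q11.
From q7 via lambda: add q10.
From q10 via lambda: add q0, q6.
No new states can be added; the closed set is {q0, q1, q5, q6, q7, q10, q11, q14}.

{q0, q1, q5, q6, q7, q10, q11, q14}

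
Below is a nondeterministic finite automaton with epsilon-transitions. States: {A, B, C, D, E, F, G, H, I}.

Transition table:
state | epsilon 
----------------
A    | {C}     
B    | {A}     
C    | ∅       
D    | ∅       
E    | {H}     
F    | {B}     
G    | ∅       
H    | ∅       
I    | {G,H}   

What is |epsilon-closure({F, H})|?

5

Start with {F, H}.
From F via epsilon: add B.
From B via epsilon: add A.
From A via epsilon: add C.
epsilon-closure = {A, B, C, F, H}, which has 5 states.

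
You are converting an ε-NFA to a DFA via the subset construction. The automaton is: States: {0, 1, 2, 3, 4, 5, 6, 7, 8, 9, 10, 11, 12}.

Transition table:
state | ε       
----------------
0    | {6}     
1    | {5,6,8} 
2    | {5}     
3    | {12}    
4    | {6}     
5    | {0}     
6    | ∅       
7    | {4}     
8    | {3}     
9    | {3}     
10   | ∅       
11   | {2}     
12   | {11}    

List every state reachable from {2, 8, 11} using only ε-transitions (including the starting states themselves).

Start with {2, 8, 11}.
From 2 via ε: add 5.
From 8 via ε: add 3.
From 3 via ε: add 12.
From 5 via ε: add 0.
From 0 via ε: add 6.
No new states can be added; the closed set is {0, 2, 3, 5, 6, 8, 11, 12}.

{0, 2, 3, 5, 6, 8, 11, 12}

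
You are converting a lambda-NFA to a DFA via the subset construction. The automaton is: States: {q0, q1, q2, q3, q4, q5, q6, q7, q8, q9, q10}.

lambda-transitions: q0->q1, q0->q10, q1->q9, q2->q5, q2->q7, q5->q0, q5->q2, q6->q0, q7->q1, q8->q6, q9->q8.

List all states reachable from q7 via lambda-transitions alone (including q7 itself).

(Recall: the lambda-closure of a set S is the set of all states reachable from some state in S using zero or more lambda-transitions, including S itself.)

{q0, q1, q6, q7, q8, q9, q10}

Start with {q7}.
From q7 via lambda: add q1.
From q1 via lambda: add q9.
From q9 via lambda: add q8.
From q8 via lambda: add q6.
From q6 via lambda: add q0.
From q0 via lambda: add q10.
No new states can be added; the closed set is {q0, q1, q6, q7, q8, q9, q10}.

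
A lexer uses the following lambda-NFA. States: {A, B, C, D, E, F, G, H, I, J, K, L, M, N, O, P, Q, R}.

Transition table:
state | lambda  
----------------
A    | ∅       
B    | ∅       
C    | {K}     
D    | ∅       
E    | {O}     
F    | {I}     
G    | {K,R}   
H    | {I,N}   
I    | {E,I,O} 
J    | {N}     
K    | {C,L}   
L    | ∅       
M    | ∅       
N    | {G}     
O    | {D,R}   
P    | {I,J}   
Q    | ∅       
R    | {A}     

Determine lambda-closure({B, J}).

Start with {B, J}.
From J via lambda: add N.
From N via lambda: add G.
From G via lambda: add K, R.
From K via lambda: add C, L.
From R via lambda: add A.
No new states can be added; the closed set is {A, B, C, G, J, K, L, N, R}.

{A, B, C, G, J, K, L, N, R}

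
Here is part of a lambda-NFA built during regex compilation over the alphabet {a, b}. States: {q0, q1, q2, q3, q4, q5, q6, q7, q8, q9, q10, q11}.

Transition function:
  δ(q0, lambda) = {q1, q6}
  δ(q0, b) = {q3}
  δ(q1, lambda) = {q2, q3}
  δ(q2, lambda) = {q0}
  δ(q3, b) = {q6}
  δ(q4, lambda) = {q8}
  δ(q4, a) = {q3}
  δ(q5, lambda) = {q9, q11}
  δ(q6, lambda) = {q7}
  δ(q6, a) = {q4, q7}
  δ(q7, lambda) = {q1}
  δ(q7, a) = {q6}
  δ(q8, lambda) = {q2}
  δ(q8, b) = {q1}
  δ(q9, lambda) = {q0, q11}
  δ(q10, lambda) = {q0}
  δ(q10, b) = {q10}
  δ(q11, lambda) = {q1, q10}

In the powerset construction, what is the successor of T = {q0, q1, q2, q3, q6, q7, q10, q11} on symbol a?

{q0, q1, q2, q3, q4, q6, q7, q8}

q6 on a → {q4, q7}.
q7 on a → {q6}.
No a-transition from q0, q1, q2, q3, q10, q11.
Union after reading a: {q4, q6, q7}.
Now take the lambda-closure:
From q4 via lambda: add q8.
From q7 via lambda: add q1.
From q1 via lambda: add q2, q3.
From q2 via lambda: add q0.
No new states can be added; the closed set is {q0, q1, q2, q3, q4, q6, q7, q8}.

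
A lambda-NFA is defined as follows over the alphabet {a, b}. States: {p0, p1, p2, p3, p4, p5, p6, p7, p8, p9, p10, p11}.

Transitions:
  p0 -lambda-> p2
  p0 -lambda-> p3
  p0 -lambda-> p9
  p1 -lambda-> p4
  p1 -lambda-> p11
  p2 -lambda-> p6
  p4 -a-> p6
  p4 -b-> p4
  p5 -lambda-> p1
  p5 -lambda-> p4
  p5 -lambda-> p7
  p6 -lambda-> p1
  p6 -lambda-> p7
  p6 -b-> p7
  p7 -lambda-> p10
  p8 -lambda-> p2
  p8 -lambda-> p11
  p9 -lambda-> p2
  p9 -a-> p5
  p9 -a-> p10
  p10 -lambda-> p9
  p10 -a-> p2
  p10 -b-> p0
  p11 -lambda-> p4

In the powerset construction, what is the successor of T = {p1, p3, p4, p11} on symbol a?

p4 on a → {p6}.
No a-transition from p1, p3, p11.
Union after reading a: {p6}.
Now take the lambda-closure:
From p6 via lambda: add p1, p7.
From p1 via lambda: add p4, p11.
From p7 via lambda: add p10.
From p10 via lambda: add p9.
From p9 via lambda: add p2.
No new states can be added; the closed set is {p1, p2, p4, p6, p7, p9, p10, p11}.

{p1, p2, p4, p6, p7, p9, p10, p11}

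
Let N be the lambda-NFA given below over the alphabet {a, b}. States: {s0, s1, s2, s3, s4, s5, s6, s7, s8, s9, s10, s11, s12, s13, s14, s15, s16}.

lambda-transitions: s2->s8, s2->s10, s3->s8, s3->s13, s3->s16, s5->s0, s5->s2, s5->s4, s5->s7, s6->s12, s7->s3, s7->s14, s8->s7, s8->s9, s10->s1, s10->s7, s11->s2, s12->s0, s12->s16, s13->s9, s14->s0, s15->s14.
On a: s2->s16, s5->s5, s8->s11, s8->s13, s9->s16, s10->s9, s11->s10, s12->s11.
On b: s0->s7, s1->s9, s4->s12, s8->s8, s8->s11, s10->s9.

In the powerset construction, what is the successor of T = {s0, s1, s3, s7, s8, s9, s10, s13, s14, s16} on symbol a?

{s0, s1, s2, s3, s7, s8, s9, s10, s11, s13, s14, s16}

s8 on a → {s11, s13}.
s9 on a → {s16}.
s10 on a → {s9}.
No a-transition from s0, s1, s3, s7, s13, s14, s16.
Union after reading a: {s9, s11, s13, s16}.
Now take the lambda-closure:
From s11 via lambda: add s2.
From s2 via lambda: add s8, s10.
From s8 via lambda: add s7.
From s10 via lambda: add s1.
From s7 via lambda: add s3, s14.
From s14 via lambda: add s0.
No new states can be added; the closed set is {s0, s1, s2, s3, s7, s8, s9, s10, s11, s13, s14, s16}.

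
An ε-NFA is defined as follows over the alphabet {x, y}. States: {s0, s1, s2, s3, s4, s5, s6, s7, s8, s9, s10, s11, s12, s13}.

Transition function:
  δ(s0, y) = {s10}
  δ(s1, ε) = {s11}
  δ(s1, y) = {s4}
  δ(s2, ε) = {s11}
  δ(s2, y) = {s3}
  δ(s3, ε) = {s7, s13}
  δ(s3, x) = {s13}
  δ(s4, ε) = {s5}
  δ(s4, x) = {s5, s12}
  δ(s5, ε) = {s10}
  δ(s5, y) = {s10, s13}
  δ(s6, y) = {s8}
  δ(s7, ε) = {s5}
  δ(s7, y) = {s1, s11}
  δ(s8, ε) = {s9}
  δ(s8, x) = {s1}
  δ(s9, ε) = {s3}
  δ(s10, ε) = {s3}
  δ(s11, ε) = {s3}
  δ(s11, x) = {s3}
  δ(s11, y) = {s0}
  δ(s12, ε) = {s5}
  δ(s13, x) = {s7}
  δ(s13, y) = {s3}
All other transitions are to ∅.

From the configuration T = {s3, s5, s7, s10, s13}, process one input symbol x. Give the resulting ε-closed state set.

{s3, s5, s7, s10, s13}

s3 on x → {s13}.
s13 on x → {s7}.
No x-transition from s5, s7, s10.
Union after reading x: {s7, s13}.
Now take the ε-closure:
From s7 via ε: add s5.
From s5 via ε: add s10.
From s10 via ε: add s3.
No new states can be added; the closed set is {s3, s5, s7, s10, s13}.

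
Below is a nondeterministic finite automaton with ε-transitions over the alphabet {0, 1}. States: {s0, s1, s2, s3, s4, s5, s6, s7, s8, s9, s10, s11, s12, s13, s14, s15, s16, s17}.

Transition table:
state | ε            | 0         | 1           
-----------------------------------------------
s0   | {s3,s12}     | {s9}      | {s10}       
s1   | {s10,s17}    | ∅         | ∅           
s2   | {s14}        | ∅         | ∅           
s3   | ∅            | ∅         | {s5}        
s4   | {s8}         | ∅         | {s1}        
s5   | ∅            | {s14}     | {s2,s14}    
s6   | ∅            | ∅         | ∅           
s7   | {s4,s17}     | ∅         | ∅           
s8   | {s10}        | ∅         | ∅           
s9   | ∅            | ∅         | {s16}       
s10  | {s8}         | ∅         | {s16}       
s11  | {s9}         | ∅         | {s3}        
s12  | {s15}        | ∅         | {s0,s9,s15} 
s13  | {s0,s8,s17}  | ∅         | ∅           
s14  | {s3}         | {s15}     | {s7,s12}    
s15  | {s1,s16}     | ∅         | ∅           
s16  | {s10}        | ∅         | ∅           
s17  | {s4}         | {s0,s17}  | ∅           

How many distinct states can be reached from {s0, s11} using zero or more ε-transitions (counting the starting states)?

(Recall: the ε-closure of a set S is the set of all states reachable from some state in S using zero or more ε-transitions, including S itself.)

12

Start with {s0, s11}.
From s0 via ε: add s3, s12.
From s11 via ε: add s9.
From s12 via ε: add s15.
From s15 via ε: add s1, s16.
From s1 via ε: add s10, s17.
From s10 via ε: add s8.
From s17 via ε: add s4.
ε-closure = {s0, s1, s3, s4, s8, s9, s10, s11, s12, s15, s16, s17}, which has 12 states.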